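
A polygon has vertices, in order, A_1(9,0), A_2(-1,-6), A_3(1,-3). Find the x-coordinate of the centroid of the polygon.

Apply the surveyor's formula. First the cross-terms c_i = x_i·y_{i+1} − x_{i+1}·y_i:
  -54, 9, 27  ⇒  2A = -18, A = -9.
Then Σ (x_i + x_{i+1})·c_i = -162, so x̄ = -162 / (6·(-9)) = 3.

3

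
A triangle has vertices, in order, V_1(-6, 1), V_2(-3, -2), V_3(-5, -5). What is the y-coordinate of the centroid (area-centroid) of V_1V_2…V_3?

-2

Apply the shoelace formula. First the cross-terms c_i = x_i·y_{i+1} − x_{i+1}·y_i:
  15, 5, -35  ⇒  2A = -15, A = -7.5.
Then Σ (y_i + y_{i+1})·c_i = 90, so ȳ = 90 / (6·(-7.5)) = -2.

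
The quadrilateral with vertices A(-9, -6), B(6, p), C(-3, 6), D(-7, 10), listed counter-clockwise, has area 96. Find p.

4

Write out the shoelace sum; only the two edges meeting at B involve p:
2·Area = [((-9)·p − 6·(-6)) + (6·6 − (-3)·p)] + 144
       = -6·p + 216 = 192
⇒ p = 4.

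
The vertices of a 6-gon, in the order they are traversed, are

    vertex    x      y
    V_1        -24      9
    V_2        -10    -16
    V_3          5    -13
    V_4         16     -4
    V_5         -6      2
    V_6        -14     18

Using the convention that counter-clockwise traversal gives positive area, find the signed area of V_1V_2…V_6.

553

Apply the shoelace (surveyor's) formula: 2A = Σ (x_i·y_{i+1} − x_{i+1}·y_i), indices taken mod 6.
Σ = (474) + (210) + (188) + (8) + (-80) + (306) = 1106
Signed area = Σ/2 = 553 (positive ⇒ counter-clockwise traversal).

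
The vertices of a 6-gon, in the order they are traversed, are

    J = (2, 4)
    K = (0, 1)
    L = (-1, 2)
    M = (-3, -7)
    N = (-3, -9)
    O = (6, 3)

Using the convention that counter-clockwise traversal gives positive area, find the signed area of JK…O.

Cross-terms: 2, 1, 13, 6, 45, 18  ⇒  Σ = 85
Signed area = Σ/2 = 42.5 (positive ⇒ counter-clockwise traversal).

42.5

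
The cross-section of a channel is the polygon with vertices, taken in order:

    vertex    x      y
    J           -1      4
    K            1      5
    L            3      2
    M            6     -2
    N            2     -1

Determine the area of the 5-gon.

Apply Gauss's area formula: 2A = Σ (x_i·y_{i+1} − x_{i+1}·y_i), indices taken mod 5.
Σ = (-9) + (-13) + (-18) + (-2) + (7) = -35
Area = |Σ|/2 = 17.5.

17.5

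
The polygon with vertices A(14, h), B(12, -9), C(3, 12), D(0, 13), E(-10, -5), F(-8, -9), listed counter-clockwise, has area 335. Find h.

-14

Write out the shoelace sum; only the two edges meeting at A involve h:
2·Area = [((-8)·h − 14·(-9)) + (14·(-9) − 12·h)] + 390
       = -20·h + 390 = 670
⇒ h = -14.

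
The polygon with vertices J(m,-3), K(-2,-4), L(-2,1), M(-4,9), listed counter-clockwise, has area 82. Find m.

-14

Write out the shoelace sum; only the two edges meeting at J involve m:
2·Area = [((-4)·(-3) − m·9) + (m·(-4) − (-2)·(-3))] + -24
       = -13·m + -18 = 164
⇒ m = -14.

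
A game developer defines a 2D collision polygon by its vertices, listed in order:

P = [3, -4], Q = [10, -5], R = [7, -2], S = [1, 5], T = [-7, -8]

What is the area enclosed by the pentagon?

78

Apply the surveyor's formula: 2A = Σ (x_i·y_{i+1} − x_{i+1}·y_i), indices taken mod 5.
Σ = (25) + (15) + (37) + (27) + (52) = 156
Area = |Σ|/2 = 78.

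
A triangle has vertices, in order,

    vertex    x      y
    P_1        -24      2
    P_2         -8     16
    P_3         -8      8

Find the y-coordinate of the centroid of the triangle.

Apply Gauss's area formula. First the cross-terms c_i = x_i·y_{i+1} − x_{i+1}·y_i:
  -368, 64, 176  ⇒  2A = -128, A = -64.
Then Σ (y_i + y_{i+1})·c_i = -3328, so ȳ = -3328 / (6·(-64)) = 26/3.

26/3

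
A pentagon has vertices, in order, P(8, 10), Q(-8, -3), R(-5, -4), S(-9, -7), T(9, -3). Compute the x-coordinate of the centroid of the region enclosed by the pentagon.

Apply the shoelace (surveyor's) formula. First the cross-terms c_i = x_i·y_{i+1} − x_{i+1}·y_i:
  56, 17, -1, 90, 114  ⇒  2A = 276, A = 138.
Then Σ (x_i + x_{i+1})·c_i = 1731, so x̄ = 1731 / (6·138) = 577/276.

577/276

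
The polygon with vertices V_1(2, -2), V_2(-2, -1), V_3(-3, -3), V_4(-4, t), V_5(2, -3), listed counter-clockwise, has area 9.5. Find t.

Write out the shoelace sum; only the two edges meeting at V_4 involve t:
2·Area = [((-3)·t − (-4)·(-3)) + ((-4)·(-3) − 2·t)] + -1
       = -5·t + -1 = 19
⇒ t = -4.

-4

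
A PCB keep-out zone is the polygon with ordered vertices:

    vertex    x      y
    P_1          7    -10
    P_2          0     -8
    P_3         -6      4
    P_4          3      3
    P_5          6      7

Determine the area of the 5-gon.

120

Σ = (-56) + (-48) + (-30) + (3) + (-109) = -240
Area = |Σ|/2 = 120.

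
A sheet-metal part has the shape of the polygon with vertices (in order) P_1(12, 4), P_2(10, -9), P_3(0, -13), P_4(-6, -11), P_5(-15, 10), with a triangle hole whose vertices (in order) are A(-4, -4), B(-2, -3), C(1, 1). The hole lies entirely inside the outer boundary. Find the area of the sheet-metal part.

Outer boundary:
Apply the shoelace (surveyor's) formula: 2A = Σ (x_i·y_{i+1} − x_{i+1}·y_i), indices taken mod 5.
Cross-terms: -148, -130, -78, -225, -180  ⇒  Σ = -761
Area = |Σ|/2 = 380.5.
Hole:
Σ = (4) + (1) + (0) = 5
Area = |Σ|/2 = 2.5.
Net area = 380.5 − 2.5 = 378.

378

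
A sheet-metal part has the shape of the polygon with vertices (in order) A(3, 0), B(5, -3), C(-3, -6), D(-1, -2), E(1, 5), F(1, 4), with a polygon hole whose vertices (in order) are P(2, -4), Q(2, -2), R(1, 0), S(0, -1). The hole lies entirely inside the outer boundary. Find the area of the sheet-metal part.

28.5

Outer boundary:
Σ = (-9) + (-39) + (0) + (-3) + (-1) + (-12) = -64
Area = |Σ|/2 = 32.
Hole:
Apply the surveyor's formula: 2A = Σ (x_i·y_{i+1} − x_{i+1}·y_i), indices taken mod 4.
P→Q: (2)(-2) − (2)(-4) = 4
Q→R: (2)(0) − (1)(-2) = 2
R→S: (1)(-1) − (0)(0) = -1
S→P: (0)(-4) − (2)(-1) = 2
Σ = 7
Area = |Σ|/2 = 3.5.
Net area = 32 − 3.5 = 28.5.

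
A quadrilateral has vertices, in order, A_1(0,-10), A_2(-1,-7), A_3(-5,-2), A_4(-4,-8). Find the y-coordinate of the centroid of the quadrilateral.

-191/29

Apply the shoelace (surveyor's) formula. First the cross-terms c_i = x_i·y_{i+1} − x_{i+1}·y_i:
  -10, -33, 32, 40  ⇒  2A = 29, A = 14.5.
Then Σ (y_i + y_{i+1})·c_i = -573, so ȳ = -573 / (6·14.5) = -191/29.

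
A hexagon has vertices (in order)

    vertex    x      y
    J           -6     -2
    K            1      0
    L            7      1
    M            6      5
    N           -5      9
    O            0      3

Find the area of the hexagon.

57

Apply Gauss's area formula: 2A = Σ (x_i·y_{i+1} − x_{i+1}·y_i), indices taken mod 6.
J→K: (-6)(0) − (1)(-2) = 2
K→L: (1)(1) − (7)(0) = 1
L→M: (7)(5) − (6)(1) = 29
M→N: (6)(9) − (-5)(5) = 79
N→O: (-5)(3) − (0)(9) = -15
O→J: (0)(-2) − (-6)(3) = 18
Σ = 114
Area = |Σ|/2 = 57.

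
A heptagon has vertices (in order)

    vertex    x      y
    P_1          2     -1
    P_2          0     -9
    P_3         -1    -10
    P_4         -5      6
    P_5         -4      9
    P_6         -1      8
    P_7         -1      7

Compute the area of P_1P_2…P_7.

Apply the shoelace formula: 2A = Σ (x_i·y_{i+1} − x_{i+1}·y_i), indices taken mod 7.
Cross-terms: -18, -9, -56, -21, -23, 1, -13  ⇒  Σ = -139
Area = |Σ|/2 = 69.5.

69.5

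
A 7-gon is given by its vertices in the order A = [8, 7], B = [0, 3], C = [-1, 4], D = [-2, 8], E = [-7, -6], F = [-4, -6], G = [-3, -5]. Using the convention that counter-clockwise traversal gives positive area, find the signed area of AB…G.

67

A→B: (8)(3) − (0)(7) = 24
B→C: (0)(4) − (-1)(3) = 3
C→D: (-1)(8) − (-2)(4) = 0
D→E: (-2)(-6) − (-7)(8) = 68
E→F: (-7)(-6) − (-4)(-6) = 18
F→G: (-4)(-5) − (-3)(-6) = 2
G→A: (-3)(7) − (8)(-5) = 19
Σ = 134
Signed area = Σ/2 = 67 (positive ⇒ counter-clockwise traversal).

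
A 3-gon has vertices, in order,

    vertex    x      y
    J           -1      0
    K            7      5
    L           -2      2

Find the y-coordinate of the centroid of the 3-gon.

Apply the shoelace formula. First the cross-terms c_i = x_i·y_{i+1} − x_{i+1}·y_i:
  -5, 24, 2  ⇒  2A = 21, A = 10.5.
Then Σ (y_i + y_{i+1})·c_i = 147, so ȳ = 147 / (6·10.5) = 7/3.

7/3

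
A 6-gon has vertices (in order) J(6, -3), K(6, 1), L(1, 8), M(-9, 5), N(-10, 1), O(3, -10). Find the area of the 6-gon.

Apply Gauss's area formula: 2A = Σ (x_i·y_{i+1} − x_{i+1}·y_i), indices taken mod 6.
J→K: (6)(1) − (6)(-3) = 24
K→L: (6)(8) − (1)(1) = 47
L→M: (1)(5) − (-9)(8) = 77
M→N: (-9)(1) − (-10)(5) = 41
N→O: (-10)(-10) − (3)(1) = 97
O→J: (3)(-3) − (6)(-10) = 51
Σ = 337
Area = |Σ|/2 = 168.5.

168.5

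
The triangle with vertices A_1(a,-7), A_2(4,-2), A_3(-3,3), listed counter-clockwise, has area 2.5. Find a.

The doubled signed area Σ (x_i y_{i+1} − x_{i+1} y_i) is linear in a.
With a=0 it equals 55; the coefficient of a is -5 (from the two edges through A_1).
So -5·a + 55 = 2·2.5 = 5 ⇒ a = 10.

10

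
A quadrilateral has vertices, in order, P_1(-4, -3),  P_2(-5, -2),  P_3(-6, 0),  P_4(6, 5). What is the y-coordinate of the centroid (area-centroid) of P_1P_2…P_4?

29/47

Apply Gauss's area formula. First the cross-terms c_i = x_i·y_{i+1} − x_{i+1}·y_i:
  -7, -12, -30, 2  ⇒  2A = -47, A = -23.5.
Then Σ (y_i + y_{i+1})·c_i = -87, so ȳ = -87 / (6·(-23.5)) = 29/47.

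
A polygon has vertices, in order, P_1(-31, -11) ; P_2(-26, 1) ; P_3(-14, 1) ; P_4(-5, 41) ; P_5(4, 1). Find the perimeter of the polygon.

|P_1P_2| = √((5)² + (12)²) = √169 = 13
|P_2P_3| = √((12)² + (0)²) = √144 = 12
|P_3P_4| = √((9)² + (40)²) = √1681 = 41
|P_4P_5| = √((9)² + (-40)²) = √1681 = 41
|P_5P_1| = √((-35)² + (-12)²) = √1369 = 37
Perimeter = 13 + 12 + 41 + 41 + 37 = 144.

144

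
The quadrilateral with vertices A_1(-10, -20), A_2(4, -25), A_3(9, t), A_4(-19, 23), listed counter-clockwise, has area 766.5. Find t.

7

The doubled signed area Σ (x_i y_{i+1} − x_{i+1} y_i) is linear in t.
With t=0 it equals 1372; the coefficient of t is 23 (from the two edges through A_3).
So 23·t + 1372 = 2·766.5 = 1533 ⇒ t = 7.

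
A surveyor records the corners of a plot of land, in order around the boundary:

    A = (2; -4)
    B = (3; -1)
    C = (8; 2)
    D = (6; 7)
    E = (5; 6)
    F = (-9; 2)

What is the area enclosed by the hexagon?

Σ = (10) + (14) + (44) + (1) + (64) + (32) = 165
Area = |Σ|/2 = 82.5.

82.5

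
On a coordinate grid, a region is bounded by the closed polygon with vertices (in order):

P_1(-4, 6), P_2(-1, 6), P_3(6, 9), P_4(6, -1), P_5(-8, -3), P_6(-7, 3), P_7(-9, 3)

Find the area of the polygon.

115

Σ = (-18) + (-45) + (-60) + (-26) + (-45) + (6) + (-42) = -230
Area = |Σ|/2 = 115.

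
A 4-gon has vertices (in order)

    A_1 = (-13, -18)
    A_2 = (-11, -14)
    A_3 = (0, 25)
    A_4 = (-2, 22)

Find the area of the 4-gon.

40.5

Apply the surveyor's formula: 2A = Σ (x_i·y_{i+1} − x_{i+1}·y_i), indices taken mod 4.
Σ = (-16) + (-275) + (50) + (322) = 81
Area = |Σ|/2 = 40.5.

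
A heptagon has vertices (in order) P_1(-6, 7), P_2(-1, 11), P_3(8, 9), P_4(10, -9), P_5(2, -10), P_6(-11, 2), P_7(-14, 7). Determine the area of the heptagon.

Σ = (-59) + (-97) + (-162) + (-82) + (-106) + (-49) + (-56) = -611
Area = |Σ|/2 = 305.5.

305.5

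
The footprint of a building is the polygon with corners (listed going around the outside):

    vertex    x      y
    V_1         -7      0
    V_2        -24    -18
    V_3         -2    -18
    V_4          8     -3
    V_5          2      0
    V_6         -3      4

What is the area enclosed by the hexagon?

357

Apply the shoelace (surveyor's) formula: 2A = Σ (x_i·y_{i+1} − x_{i+1}·y_i), indices taken mod 6.
Cross-terms: 126, 396, 150, 6, 8, 28  ⇒  Σ = 714
Area = |Σ|/2 = 357.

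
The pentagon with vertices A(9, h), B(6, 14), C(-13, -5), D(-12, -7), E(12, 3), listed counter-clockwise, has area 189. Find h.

Write out the shoelace sum; only the two edges meeting at A involve h:
2·Area = [(12·h − 9·3) + (9·14 − 6·h)] + 231
       = 6·h + 330 = 378
⇒ h = 8.

8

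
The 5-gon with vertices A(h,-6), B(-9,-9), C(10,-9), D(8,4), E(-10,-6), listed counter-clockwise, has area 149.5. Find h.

-6

Write out the shoelace sum; only the two edges meeting at A involve h:
2·Area = [((-10)·(-6) − h·(-6)) + (h·(-9) − (-9)·(-6))] + 275
       = -3·h + 281 = 299
⇒ h = -6.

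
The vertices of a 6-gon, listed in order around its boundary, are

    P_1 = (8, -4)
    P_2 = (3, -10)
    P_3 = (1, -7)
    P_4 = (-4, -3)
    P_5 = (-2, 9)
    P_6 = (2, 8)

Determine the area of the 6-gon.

129

Cross-terms: -68, -11, -31, -42, -34, -72  ⇒  Σ = -258
Area = |Σ|/2 = 129.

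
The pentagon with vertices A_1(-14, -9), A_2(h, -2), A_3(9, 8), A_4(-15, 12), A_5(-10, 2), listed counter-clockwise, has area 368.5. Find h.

Write out the shoelace sum; only the two edges meeting at A_2 involve h:
2·Area = [((-14)·(-2) − h·(-9)) + (h·8 − 9·(-2))] + 436
       = 17·h + 482 = 737
⇒ h = 15.

15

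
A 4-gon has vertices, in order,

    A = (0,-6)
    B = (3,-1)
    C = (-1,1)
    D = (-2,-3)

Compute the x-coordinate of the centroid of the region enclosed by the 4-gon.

Apply the shoelace formula. First the cross-terms c_i = x_i·y_{i+1} − x_{i+1}·y_i:
  18, 2, 5, 12  ⇒  2A = 37, A = 18.5.
Then Σ (x_i + x_{i+1})·c_i = 19, so x̄ = 19 / (6·18.5) = 19/111.

19/111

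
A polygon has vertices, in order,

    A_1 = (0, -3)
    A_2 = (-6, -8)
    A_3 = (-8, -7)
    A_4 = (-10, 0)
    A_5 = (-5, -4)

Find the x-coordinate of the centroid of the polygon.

Apply the surveyor's formula. First the cross-terms c_i = x_i·y_{i+1} − x_{i+1}·y_i:
  -18, -22, -70, 40, 15  ⇒  2A = -55, A = -27.5.
Then Σ (x_i + x_{i+1})·c_i = 1001, so x̄ = 1001 / (6·(-27.5)) = -91/15.

-91/15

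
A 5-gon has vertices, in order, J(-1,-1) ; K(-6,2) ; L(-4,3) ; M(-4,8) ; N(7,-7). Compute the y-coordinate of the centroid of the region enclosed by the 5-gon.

Apply the surveyor's formula. First the cross-terms c_i = x_i·y_{i+1} − x_{i+1}·y_i:
  -8, -10, -20, -28, -14  ⇒  2A = -80, A = -40.
Then Σ (y_i + y_{i+1})·c_i = -194, so ȳ = -194 / (6·(-40)) = 97/120.

97/120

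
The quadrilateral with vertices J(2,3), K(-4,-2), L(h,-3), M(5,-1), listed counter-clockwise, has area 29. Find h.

6

The doubled signed area Σ (x_i y_{i+1} − x_{i+1} y_i) is linear in h.
With h=0 it equals 52; the coefficient of h is 1 (from the two edges through L).
So 1·h + 52 = 2·29 = 58 ⇒ h = 6.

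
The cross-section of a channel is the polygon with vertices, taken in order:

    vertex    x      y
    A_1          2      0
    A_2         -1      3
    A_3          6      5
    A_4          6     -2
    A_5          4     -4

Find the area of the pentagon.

33.5

Cross-terms: 6, -23, -42, -16, 8  ⇒  Σ = -67
Area = |Σ|/2 = 33.5.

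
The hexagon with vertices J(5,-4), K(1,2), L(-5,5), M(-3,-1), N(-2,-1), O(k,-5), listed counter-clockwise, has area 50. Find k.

Write out the shoelace sum; only the two edges meeting at O involve k:
2·Area = [((-2)·(-5) − k·(-1)) + (k·(-4) − 5·(-5))] + 50
       = -3·k + 85 = 100
⇒ k = -5.

-5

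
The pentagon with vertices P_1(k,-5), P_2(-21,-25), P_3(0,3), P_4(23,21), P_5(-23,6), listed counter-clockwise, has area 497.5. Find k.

-16

The doubled signed area Σ (x_i y_{i+1} − x_{i+1} y_i) is linear in k.
With k=0 it equals 499; the coefficient of k is -31 (from the two edges through P_1).
So -31·k + 499 = 2·497.5 = 995 ⇒ k = -16.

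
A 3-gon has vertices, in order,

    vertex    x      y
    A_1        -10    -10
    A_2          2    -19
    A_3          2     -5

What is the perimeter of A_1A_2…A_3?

42

|A_1A_2| = √((12)² + (-9)²) = √225 = 15
|A_2A_3| = √((0)² + (14)²) = √196 = 14
|A_3A_1| = √((-12)² + (-5)²) = √169 = 13
Perimeter = 15 + 14 + 13 = 42.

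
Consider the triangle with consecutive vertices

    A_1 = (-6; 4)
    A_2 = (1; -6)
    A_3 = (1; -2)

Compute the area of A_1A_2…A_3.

14

Apply the shoelace formula: 2A = Σ (x_i·y_{i+1} − x_{i+1}·y_i), indices taken mod 3.
Σ = (32) + (4) + (-8) = 28
Area = |Σ|/2 = 14.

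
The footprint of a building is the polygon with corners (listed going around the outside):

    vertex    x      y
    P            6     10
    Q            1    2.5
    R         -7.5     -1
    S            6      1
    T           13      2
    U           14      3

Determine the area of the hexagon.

Apply the shoelace formula: 2A = Σ (x_i·y_{i+1} − x_{i+1}·y_i), indices taken mod 6.
Σ = (5) + (17.75) + (-1.5) + (-1) + (11) + (122) = 153.25
Area = |Σ|/2 = 76.625.

76.625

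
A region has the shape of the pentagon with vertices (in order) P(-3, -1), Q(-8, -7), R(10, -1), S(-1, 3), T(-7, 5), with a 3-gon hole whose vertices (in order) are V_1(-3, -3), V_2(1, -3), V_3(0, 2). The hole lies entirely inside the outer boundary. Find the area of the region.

Outer boundary:
Σ = (13) + (78) + (29) + (16) + (22) = 158
Area = |Σ|/2 = 79.
Hole:
Cross-terms: 12, 2, 6  ⇒  Σ = 20
Area = |Σ|/2 = 10.
Net area = 79 − 10 = 69.

69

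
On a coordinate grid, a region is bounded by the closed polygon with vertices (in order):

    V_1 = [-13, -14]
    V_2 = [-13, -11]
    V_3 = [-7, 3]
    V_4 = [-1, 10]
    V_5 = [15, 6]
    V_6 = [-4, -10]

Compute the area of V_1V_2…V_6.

Cross-terms: -39, -116, -67, -156, -126, -74  ⇒  Σ = -578
Area = |Σ|/2 = 289.

289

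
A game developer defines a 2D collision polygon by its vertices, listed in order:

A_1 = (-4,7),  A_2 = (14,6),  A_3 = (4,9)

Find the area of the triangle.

A_1→A_2: (-4)(6) − (14)(7) = -122
A_2→A_3: (14)(9) − (4)(6) = 102
A_3→A_1: (4)(7) − (-4)(9) = 64
Σ = 44
Area = |Σ|/2 = 22.

22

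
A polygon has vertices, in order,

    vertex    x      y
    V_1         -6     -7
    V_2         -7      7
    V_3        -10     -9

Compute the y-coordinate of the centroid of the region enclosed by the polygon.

-3

Apply the surveyor's formula. First the cross-terms c_i = x_i·y_{i+1} − x_{i+1}·y_i:
  -91, 133, 16  ⇒  2A = 58, A = 29.
Then Σ (y_i + y_{i+1})·c_i = -522, so ȳ = -522 / (6·29) = -3.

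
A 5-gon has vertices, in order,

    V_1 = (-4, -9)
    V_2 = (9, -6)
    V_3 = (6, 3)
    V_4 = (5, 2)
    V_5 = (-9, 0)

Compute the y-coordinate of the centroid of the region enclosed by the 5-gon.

-103/33

Apply Gauss's area formula. First the cross-terms c_i = x_i·y_{i+1} − x_{i+1}·y_i:
  105, 63, -3, 18, 81  ⇒  2A = 264, A = 132.
Then Σ (y_i + y_{i+1})·c_i = -2472, so ȳ = -2472 / (6·132) = -103/33.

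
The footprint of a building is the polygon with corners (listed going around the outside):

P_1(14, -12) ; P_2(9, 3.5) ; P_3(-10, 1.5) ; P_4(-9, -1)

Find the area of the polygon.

Apply the shoelace (surveyor's) formula: 2A = Σ (x_i·y_{i+1} − x_{i+1}·y_i), indices taken mod 4.
Cross-terms: 157, 48.5, 23.5, 122  ⇒  Σ = 351
Area = |Σ|/2 = 175.5.

175.5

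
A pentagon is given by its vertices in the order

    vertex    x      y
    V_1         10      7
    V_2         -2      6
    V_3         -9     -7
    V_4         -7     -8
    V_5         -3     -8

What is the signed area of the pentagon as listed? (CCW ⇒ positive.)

128

Σ = (74) + (68) + (23) + (32) + (59) = 256
Signed area = Σ/2 = 128 (positive ⇒ counter-clockwise traversal).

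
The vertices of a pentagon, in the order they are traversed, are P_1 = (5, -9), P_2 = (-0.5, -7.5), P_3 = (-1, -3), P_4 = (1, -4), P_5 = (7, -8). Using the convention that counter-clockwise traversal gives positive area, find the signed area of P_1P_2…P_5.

-22

Apply the surveyor's formula: 2A = Σ (x_i·y_{i+1} − x_{i+1}·y_i), indices taken mod 5.
Cross-terms: -42, -6, 7, 20, -23  ⇒  Σ = -44
Signed area = Σ/2 = -22 (negative ⇒ clockwise traversal).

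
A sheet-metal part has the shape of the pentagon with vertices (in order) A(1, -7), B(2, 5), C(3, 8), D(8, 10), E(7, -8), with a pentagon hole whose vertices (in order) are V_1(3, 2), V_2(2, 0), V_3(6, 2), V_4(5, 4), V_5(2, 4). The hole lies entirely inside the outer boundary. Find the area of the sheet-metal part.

85.5

Outer boundary:
Σ = (19) + (1) + (-34) + (-134) + (-41) = -189
Area = |Σ|/2 = 94.5.
Hole:
Apply the shoelace formula: 2A = Σ (x_i·y_{i+1} − x_{i+1}·y_i), indices taken mod 5.
V_1→V_2: (3)(0) − (2)(2) = -4
V_2→V_3: (2)(2) − (6)(0) = 4
V_3→V_4: (6)(4) − (5)(2) = 14
V_4→V_5: (5)(4) − (2)(4) = 12
V_5→V_1: (2)(2) − (3)(4) = -8
Σ = 18
Area = |Σ|/2 = 9.
Net area = 94.5 − 9 = 85.5.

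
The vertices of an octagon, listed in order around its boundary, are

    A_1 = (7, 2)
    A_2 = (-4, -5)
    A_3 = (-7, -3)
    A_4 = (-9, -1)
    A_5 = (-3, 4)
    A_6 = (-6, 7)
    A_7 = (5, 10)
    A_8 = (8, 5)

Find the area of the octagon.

137.5

Apply the shoelace (surveyor's) formula: 2A = Σ (x_i·y_{i+1} − x_{i+1}·y_i), indices taken mod 8.
Cross-terms: -27, -23, -20, -39, 3, -95, -55, -19  ⇒  Σ = -275
Area = |Σ|/2 = 137.5.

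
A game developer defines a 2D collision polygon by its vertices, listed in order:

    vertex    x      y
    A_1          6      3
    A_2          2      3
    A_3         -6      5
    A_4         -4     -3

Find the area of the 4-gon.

42

Apply Gauss's area formula: 2A = Σ (x_i·y_{i+1} − x_{i+1}·y_i), indices taken mod 4.
Σ = (12) + (28) + (38) + (6) = 84
Area = |Σ|/2 = 42.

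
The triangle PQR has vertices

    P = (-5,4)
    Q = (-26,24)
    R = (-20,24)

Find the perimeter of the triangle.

|PQ| = √((-21)² + (20)²) = √841 = 29
|QR| = √((6)² + (0)²) = √36 = 6
|RP| = √((15)² + (-20)²) = √625 = 25
Perimeter = 29 + 6 + 25 = 60.

60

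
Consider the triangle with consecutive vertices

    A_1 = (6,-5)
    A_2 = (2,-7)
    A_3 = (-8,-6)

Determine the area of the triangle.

12

Apply the surveyor's formula: 2A = Σ (x_i·y_{i+1} − x_{i+1}·y_i), indices taken mod 3.
Cross-terms: -32, -68, 76  ⇒  Σ = -24
Area = |Σ|/2 = 12.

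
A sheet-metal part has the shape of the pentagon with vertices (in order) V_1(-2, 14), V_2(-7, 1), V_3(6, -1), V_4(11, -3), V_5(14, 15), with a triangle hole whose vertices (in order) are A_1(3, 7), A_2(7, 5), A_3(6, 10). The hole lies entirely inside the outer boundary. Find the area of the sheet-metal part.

252.5

Outer boundary:
Apply the shoelace (surveyor's) formula: 2A = Σ (x_i·y_{i+1} − x_{i+1}·y_i), indices taken mod 5.
Σ = (96) + (1) + (-7) + (207) + (226) = 523
Area = |Σ|/2 = 261.5.
Hole:
Σ = (-34) + (40) + (12) = 18
Area = |Σ|/2 = 9.
Net area = 261.5 − 9 = 252.5.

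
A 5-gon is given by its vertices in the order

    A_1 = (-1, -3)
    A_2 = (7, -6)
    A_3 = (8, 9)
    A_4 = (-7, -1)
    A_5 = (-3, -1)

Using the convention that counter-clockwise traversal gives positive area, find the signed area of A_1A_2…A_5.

Σ = (27) + (111) + (55) + (4) + (8) = 205
Signed area = Σ/2 = 102.5 (positive ⇒ counter-clockwise traversal).

102.5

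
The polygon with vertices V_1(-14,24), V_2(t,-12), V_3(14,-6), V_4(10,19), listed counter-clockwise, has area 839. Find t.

The doubled signed area Σ (x_i y_{i+1} − x_{i+1} y_i) is linear in t.
With t=0 it equals 1168; the coefficient of t is -30 (from the two edges through V_2).
So -30·t + 1168 = 2·839 = 1678 ⇒ t = -17.

-17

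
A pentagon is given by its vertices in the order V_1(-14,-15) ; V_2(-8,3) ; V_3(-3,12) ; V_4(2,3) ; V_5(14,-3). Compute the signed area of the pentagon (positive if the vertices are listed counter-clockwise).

Σ = (-162) + (-87) + (-33) + (-48) + (-252) = -582
Signed area = Σ/2 = -291 (negative ⇒ clockwise traversal).

-291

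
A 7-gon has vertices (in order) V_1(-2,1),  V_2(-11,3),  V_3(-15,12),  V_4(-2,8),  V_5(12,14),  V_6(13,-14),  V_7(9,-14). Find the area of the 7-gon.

363.5

Apply the shoelace (surveyor's) formula: 2A = Σ (x_i·y_{i+1} − x_{i+1}·y_i), indices taken mod 7.
Σ = (5) + (-87) + (-96) + (-124) + (-350) + (-56) + (-19) = -727
Area = |Σ|/2 = 363.5.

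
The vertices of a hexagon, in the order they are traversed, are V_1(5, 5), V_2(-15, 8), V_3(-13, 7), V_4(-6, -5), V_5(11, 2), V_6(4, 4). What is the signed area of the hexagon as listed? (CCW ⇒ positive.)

Apply Gauss's area formula: 2A = Σ (x_i·y_{i+1} − x_{i+1}·y_i), indices taken mod 6.
Σ = (115) + (-1) + (107) + (43) + (36) + (0) = 300
Signed area = Σ/2 = 150 (positive ⇒ counter-clockwise traversal).

150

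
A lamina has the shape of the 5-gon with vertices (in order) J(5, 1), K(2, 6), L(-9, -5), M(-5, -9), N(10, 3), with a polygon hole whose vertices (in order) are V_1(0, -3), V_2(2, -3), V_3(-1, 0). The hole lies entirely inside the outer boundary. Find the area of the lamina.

96

Outer boundary:
J→K: (5)(6) − (2)(1) = 28
K→L: (2)(-5) − (-9)(6) = 44
L→M: (-9)(-9) − (-5)(-5) = 56
M→N: (-5)(3) − (10)(-9) = 75
N→J: (10)(1) − (5)(3) = -5
Σ = 198
Area = |Σ|/2 = 99.
Hole:
V_1→V_2: (0)(-3) − (2)(-3) = 6
V_2→V_3: (2)(0) − (-1)(-3) = -3
V_3→V_1: (-1)(-3) − (0)(0) = 3
Σ = 6
Area = |Σ|/2 = 3.
Net area = 99 − 3 = 96.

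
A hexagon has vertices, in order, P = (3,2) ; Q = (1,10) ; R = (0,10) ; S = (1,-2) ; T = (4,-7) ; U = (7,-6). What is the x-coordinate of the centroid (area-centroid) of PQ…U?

356/129

Apply Gauss's area formula. First the cross-terms c_i = x_i·y_{i+1} − x_{i+1}·y_i:
  28, 10, -10, 1, 25, 32  ⇒  2A = 86, A = 43.
Then Σ (x_i + x_{i+1})·c_i = 712, so x̄ = 712 / (6·43) = 356/129.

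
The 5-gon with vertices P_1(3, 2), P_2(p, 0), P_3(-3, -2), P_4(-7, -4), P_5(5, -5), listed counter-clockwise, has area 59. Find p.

-10

Write out the shoelace sum; only the two edges meeting at P_2 involve p:
2·Area = [(3·0 − p·2) + (p·(-2) − (-3)·0)] + 78
       = -4·p + 78 = 118
⇒ p = -10.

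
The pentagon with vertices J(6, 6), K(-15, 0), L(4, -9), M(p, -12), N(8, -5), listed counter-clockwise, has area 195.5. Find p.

10

The doubled signed area Σ (x_i y_{i+1} − x_{i+1} y_i) is linear in p.
With p=0 it equals 351; the coefficient of p is 4 (from the two edges through M).
So 4·p + 351 = 2·195.5 = 391 ⇒ p = 10.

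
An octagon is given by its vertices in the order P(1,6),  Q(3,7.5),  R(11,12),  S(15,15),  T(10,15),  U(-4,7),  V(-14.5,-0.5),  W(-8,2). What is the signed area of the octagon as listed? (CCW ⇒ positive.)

Apply the shoelace formula: 2A = Σ (x_i·y_{i+1} − x_{i+1}·y_i), indices taken mod 8.
Σ = (-10.5) + (-46.5) + (-15) + (75) + (130) + (103.5) + (-33) + (-50) = 153.5
Signed area = Σ/2 = 76.75 (positive ⇒ counter-clockwise traversal).

76.75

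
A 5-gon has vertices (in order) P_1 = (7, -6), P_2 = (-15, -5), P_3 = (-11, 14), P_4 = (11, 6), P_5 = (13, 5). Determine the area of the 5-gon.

373

Σ = (-125) + (-265) + (-220) + (-23) + (-113) = -746
Area = |Σ|/2 = 373.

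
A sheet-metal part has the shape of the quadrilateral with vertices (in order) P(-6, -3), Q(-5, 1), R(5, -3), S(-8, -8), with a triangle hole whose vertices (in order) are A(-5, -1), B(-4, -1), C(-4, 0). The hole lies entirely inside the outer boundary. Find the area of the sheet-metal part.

49

Outer boundary:
Apply Gauss's area formula: 2A = Σ (x_i·y_{i+1} − x_{i+1}·y_i), indices taken mod 4.
Cross-terms: -21, 10, -64, -24  ⇒  Σ = -99
Area = |Σ|/2 = 49.5.
Hole:
Apply the surveyor's formula: 2A = Σ (x_i·y_{i+1} − x_{i+1}·y_i), indices taken mod 3.
Σ = (1) + (-4) + (4) = 1
Area = |Σ|/2 = 0.5.
Net area = 49.5 − 0.5 = 49.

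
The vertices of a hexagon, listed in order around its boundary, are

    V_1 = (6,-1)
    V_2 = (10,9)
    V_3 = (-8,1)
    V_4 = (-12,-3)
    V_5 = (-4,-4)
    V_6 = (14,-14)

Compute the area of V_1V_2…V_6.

200

Cross-terms: 64, 82, 36, 36, 112, 70  ⇒  Σ = 400
Area = |Σ|/2 = 200.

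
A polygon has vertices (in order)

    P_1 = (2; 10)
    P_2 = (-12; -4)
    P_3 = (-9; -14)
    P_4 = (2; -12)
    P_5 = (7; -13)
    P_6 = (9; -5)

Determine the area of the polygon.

310

Apply the shoelace (surveyor's) formula: 2A = Σ (x_i·y_{i+1} − x_{i+1}·y_i), indices taken mod 6.
P_1→P_2: (2)(-4) − (-12)(10) = 112
P_2→P_3: (-12)(-14) − (-9)(-4) = 132
P_3→P_4: (-9)(-12) − (2)(-14) = 136
P_4→P_5: (2)(-13) − (7)(-12) = 58
P_5→P_6: (7)(-5) − (9)(-13) = 82
P_6→P_1: (9)(10) − (2)(-5) = 100
Σ = 620
Area = |Σ|/2 = 310.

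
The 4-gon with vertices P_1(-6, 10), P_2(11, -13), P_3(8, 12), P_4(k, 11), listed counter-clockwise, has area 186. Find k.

The doubled signed area Σ (x_i y_{i+1} − x_{i+1} y_i) is linear in k.
With k=0 it equals 358; the coefficient of k is -2 (from the two edges through P_4).
So -2·k + 358 = 2·186 = 372 ⇒ k = -7.

-7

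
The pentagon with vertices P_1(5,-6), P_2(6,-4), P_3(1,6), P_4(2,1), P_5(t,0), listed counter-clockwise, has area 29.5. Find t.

The doubled signed area Σ (x_i y_{i+1} − x_{i+1} y_i) is linear in t.
With t=0 it equals 45; the coefficient of t is -7 (from the two edges through P_5).
So -7·t + 45 = 2·29.5 = 59 ⇒ t = -2.

-2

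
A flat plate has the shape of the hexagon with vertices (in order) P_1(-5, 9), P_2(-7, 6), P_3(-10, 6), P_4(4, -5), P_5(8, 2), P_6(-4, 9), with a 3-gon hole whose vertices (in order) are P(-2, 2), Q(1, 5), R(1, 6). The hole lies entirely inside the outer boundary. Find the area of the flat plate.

Outer boundary:
Apply the shoelace formula: 2A = Σ (x_i·y_{i+1} − x_{i+1}·y_i), indices taken mod 6.
P_1→P_2: (-5)(6) − (-7)(9) = 33
P_2→P_3: (-7)(6) − (-10)(6) = 18
P_3→P_4: (-10)(-5) − (4)(6) = 26
P_4→P_5: (4)(2) − (8)(-5) = 48
P_5→P_6: (8)(9) − (-4)(2) = 80
P_6→P_1: (-4)(9) − (-5)(9) = 9
Σ = 214
Area = |Σ|/2 = 107.
Hole:
Apply the shoelace formula: 2A = Σ (x_i·y_{i+1} − x_{i+1}·y_i), indices taken mod 3.
Σ = (-12) + (1) + (14) = 3
Area = |Σ|/2 = 1.5.
Net area = 107 − 1.5 = 105.5.

105.5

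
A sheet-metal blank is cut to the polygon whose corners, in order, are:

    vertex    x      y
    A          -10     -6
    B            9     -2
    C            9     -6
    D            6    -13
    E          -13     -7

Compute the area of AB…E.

123

Apply the shoelace formula: 2A = Σ (x_i·y_{i+1} − x_{i+1}·y_i), indices taken mod 5.
Σ = (74) + (-36) + (-81) + (-211) + (8) = -246
Area = |Σ|/2 = 123.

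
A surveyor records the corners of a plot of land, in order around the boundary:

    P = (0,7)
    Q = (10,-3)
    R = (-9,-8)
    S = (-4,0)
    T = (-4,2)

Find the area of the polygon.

Apply Gauss's area formula: 2A = Σ (x_i·y_{i+1} − x_{i+1}·y_i), indices taken mod 5.
P→Q: (0)(-3) − (10)(7) = -70
Q→R: (10)(-8) − (-9)(-3) = -107
R→S: (-9)(0) − (-4)(-8) = -32
S→T: (-4)(2) − (-4)(0) = -8
T→P: (-4)(7) − (0)(2) = -28
Σ = -245
Area = |Σ|/2 = 122.5.

122.5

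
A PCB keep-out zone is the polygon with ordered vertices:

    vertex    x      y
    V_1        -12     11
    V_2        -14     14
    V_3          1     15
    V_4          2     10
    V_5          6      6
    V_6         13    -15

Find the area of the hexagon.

Cross-terms: -14, -224, -20, -48, -168, -37  ⇒  Σ = -511
Area = |Σ|/2 = 255.5.

255.5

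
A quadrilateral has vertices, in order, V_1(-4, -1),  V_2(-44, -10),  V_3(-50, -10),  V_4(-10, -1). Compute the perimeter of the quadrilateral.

94

|V_1V_2| = √((-40)² + (-9)²) = √1681 = 41
|V_2V_3| = √((-6)² + (0)²) = √36 = 6
|V_3V_4| = √((40)² + (9)²) = √1681 = 41
|V_4V_1| = √((6)² + (0)²) = √36 = 6
Perimeter = 41 + 6 + 41 + 6 = 94.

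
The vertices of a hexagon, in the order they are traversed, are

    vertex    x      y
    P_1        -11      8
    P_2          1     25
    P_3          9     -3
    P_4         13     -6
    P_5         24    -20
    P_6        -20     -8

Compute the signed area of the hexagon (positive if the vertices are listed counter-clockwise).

Apply the shoelace formula: 2A = Σ (x_i·y_{i+1} − x_{i+1}·y_i), indices taken mod 6.
Σ = (-283) + (-228) + (-15) + (-116) + (-592) + (-248) = -1482
Signed area = Σ/2 = -741 (negative ⇒ clockwise traversal).

-741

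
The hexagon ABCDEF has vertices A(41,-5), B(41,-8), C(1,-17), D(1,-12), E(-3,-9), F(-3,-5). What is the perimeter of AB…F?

102

|AB| = √((0)² + (-3)²) = √9 = 3
|BC| = √((-40)² + (-9)²) = √1681 = 41
|CD| = √((0)² + (5)²) = √25 = 5
|DE| = √((-4)² + (3)²) = √25 = 5
|EF| = √((0)² + (4)²) = √16 = 4
|FA| = √((44)² + (0)²) = √1936 = 44
Perimeter = 3 + 41 + 5 + 5 + 4 + 44 = 102.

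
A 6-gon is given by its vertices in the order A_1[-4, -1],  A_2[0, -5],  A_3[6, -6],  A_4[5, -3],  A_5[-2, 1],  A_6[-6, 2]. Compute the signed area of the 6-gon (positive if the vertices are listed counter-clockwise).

38.5

Σ = (20) + (30) + (12) + (-1) + (2) + (14) = 77
Signed area = Σ/2 = 38.5 (positive ⇒ counter-clockwise traversal).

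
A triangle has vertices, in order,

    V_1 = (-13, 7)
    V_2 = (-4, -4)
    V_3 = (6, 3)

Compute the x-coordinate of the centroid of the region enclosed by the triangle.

-11/3

Apply the surveyor's formula. First the cross-terms c_i = x_i·y_{i+1} − x_{i+1}·y_i:
  80, 12, 81  ⇒  2A = 173, A = 86.5.
Then Σ (x_i + x_{i+1})·c_i = -1903, so x̄ = -1903 / (6·86.5) = -11/3.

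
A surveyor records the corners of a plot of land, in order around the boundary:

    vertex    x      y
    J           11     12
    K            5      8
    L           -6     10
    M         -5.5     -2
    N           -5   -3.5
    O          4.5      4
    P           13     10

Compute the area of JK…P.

Σ = (28) + (98) + (67) + (9.25) + (-4.25) + (-7) + (46) = 237
Area = |Σ|/2 = 118.5.

118.5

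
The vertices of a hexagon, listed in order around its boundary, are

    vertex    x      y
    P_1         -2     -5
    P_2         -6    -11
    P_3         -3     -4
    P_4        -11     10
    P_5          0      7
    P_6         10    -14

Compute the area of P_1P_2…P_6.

158

Σ = (-8) + (-9) + (-74) + (-77) + (-70) + (-78) = -316
Area = |Σ|/2 = 158.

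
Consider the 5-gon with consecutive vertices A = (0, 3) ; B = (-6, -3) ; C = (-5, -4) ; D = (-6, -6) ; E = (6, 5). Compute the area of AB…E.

28.5

Apply the shoelace formula: 2A = Σ (x_i·y_{i+1} − x_{i+1}·y_i), indices taken mod 5.
A→B: (0)(-3) − (-6)(3) = 18
B→C: (-6)(-4) − (-5)(-3) = 9
C→D: (-5)(-6) − (-6)(-4) = 6
D→E: (-6)(5) − (6)(-6) = 6
E→A: (6)(3) − (0)(5) = 18
Σ = 57
Area = |Σ|/2 = 28.5.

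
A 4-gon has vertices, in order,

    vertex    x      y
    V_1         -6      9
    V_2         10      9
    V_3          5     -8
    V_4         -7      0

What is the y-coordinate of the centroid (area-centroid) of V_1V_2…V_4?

Apply the shoelace formula. First the cross-terms c_i = x_i·y_{i+1} − x_{i+1}·y_i:
  -144, -125, -56, -63  ⇒  2A = -388, A = -194.
Then Σ (y_i + y_{i+1})·c_i = -2836, so ȳ = -2836 / (6·(-194)) = 709/291.

709/291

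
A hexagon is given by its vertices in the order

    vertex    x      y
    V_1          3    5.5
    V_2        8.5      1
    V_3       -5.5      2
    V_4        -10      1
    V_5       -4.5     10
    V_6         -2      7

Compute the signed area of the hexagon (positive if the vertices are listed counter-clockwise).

-72.875

Apply the surveyor's formula: 2A = Σ (x_i·y_{i+1} − x_{i+1}·y_i), indices taken mod 6.
V_1→V_2: (3)(1) − (8.5)(5.5) = -43.75
V_2→V_3: (8.5)(2) − (-5.5)(1) = 22.5
V_3→V_4: (-5.5)(1) − (-10)(2) = 14.5
V_4→V_5: (-10)(10) − (-4.5)(1) = -95.5
V_5→V_6: (-4.5)(7) − (-2)(10) = -11.5
V_6→V_1: (-2)(5.5) − (3)(7) = -32
Σ = -145.75
Signed area = Σ/2 = -72.875 (negative ⇒ clockwise traversal).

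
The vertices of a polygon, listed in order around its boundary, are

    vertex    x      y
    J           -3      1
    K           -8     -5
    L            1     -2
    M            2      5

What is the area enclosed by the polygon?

Apply the surveyor's formula: 2A = Σ (x_i·y_{i+1} − x_{i+1}·y_i), indices taken mod 4.
Σ = (23) + (21) + (9) + (17) = 70
Area = |Σ|/2 = 35.

35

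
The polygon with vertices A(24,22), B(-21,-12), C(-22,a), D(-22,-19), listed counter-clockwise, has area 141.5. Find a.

-17

Write out the shoelace sum; only the two edges meeting at C involve a:
2·Area = [((-21)·a − (-22)·(-12)) + ((-22)·(-19) − (-22)·a)] + 146
       = 1·a + 300 = 283
⇒ a = -17.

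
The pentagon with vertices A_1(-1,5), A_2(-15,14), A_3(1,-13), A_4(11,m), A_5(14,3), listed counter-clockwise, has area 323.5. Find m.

Write out the shoelace sum; only the two edges meeting at A_4 involve m:
2·Area = [(1·m − 11·(-13)) + (11·3 − 14·m)] + 315
       = -13·m + 491 = 647
⇒ m = -12.

-12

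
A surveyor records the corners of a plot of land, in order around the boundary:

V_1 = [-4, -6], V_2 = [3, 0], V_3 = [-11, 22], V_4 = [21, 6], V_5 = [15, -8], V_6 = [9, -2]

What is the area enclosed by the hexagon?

361

Apply the shoelace formula: 2A = Σ (x_i·y_{i+1} − x_{i+1}·y_i), indices taken mod 6.
Cross-terms: 18, 66, -528, -258, 42, -62  ⇒  Σ = -722
Area = |Σ|/2 = 361.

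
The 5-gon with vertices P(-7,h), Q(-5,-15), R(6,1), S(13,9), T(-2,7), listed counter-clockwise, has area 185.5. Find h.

The doubled signed area Σ (x_i y_{i+1} − x_{i+1} y_i) is linear in h.
With h=0 it equals 389; the coefficient of h is 3 (from the two edges through P).
So 3·h + 389 = 2·185.5 = 371 ⇒ h = -6.

-6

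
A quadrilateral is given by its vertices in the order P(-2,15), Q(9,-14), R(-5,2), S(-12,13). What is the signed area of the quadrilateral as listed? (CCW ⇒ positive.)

-177

Apply Gauss's area formula: 2A = Σ (x_i·y_{i+1} − x_{i+1}·y_i), indices taken mod 4.
Σ = (-107) + (-52) + (-41) + (-154) = -354
Signed area = Σ/2 = -177 (negative ⇒ clockwise traversal).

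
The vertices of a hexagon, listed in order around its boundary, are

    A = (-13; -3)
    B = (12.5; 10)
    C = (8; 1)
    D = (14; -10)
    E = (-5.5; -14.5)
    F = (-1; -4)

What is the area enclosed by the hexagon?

276.75

Apply the shoelace formula: 2A = Σ (x_i·y_{i+1} − x_{i+1}·y_i), indices taken mod 6.
Cross-terms: -92.5, -67.5, -94, -258, 7.5, -49  ⇒  Σ = -553.5
Area = |Σ|/2 = 276.75.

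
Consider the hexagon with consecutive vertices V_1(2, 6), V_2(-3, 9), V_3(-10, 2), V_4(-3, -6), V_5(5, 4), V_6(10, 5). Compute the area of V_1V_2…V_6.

Apply the shoelace (surveyor's) formula: 2A = Σ (x_i·y_{i+1} − x_{i+1}·y_i), indices taken mod 6.
Cross-terms: 36, 84, 66, 18, -15, 50  ⇒  Σ = 239
Area = |Σ|/2 = 119.5.

119.5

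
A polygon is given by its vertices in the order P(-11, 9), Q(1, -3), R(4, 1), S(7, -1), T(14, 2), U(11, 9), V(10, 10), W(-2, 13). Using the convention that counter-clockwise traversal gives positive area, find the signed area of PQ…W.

226.5

Apply the shoelace formula: 2A = Σ (x_i·y_{i+1} − x_{i+1}·y_i), indices taken mod 8.
Σ = (24) + (13) + (-11) + (28) + (104) + (20) + (150) + (125) = 453
Signed area = Σ/2 = 226.5 (positive ⇒ counter-clockwise traversal).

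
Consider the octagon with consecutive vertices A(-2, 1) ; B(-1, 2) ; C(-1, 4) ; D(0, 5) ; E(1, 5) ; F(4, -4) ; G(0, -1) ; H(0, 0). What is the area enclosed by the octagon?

21.5

Apply Gauss's area formula: 2A = Σ (x_i·y_{i+1} − x_{i+1}·y_i), indices taken mod 8.
Cross-terms: -3, -2, -5, -5, -24, -4, 0, 0  ⇒  Σ = -43
Area = |Σ|/2 = 21.5.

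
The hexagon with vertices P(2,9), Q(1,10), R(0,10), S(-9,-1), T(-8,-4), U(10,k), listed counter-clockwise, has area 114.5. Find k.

4

The doubled signed area Σ (x_i y_{i+1} − x_{i+1} y_i) is linear in k.
With k=0 it equals 269; the coefficient of k is -10 (from the two edges through U).
So -10·k + 269 = 2·114.5 = 229 ⇒ k = 4.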